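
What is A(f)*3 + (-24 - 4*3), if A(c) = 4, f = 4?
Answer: -24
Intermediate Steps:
A(f)*3 + (-24 - 4*3) = 4*3 + (-24 - 4*3) = 12 + (-24 - 12) = 12 - 36 = -24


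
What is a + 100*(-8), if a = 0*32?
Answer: -800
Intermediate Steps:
a = 0
a + 100*(-8) = 0 + 100*(-8) = 0 - 800 = -800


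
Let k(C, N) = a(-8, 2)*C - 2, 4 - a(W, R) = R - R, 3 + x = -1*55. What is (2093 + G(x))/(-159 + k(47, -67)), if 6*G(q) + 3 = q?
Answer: 12497/162 ≈ 77.142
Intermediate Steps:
x = -58 (x = -3 - 1*55 = -3 - 55 = -58)
a(W, R) = 4 (a(W, R) = 4 - (R - R) = 4 - 1*0 = 4 + 0 = 4)
G(q) = -1/2 + q/6
k(C, N) = -2 + 4*C (k(C, N) = 4*C - 2 = -2 + 4*C)
(2093 + G(x))/(-159 + k(47, -67)) = (2093 + (-1/2 + (1/6)*(-58)))/(-159 + (-2 + 4*47)) = (2093 + (-1/2 - 29/3))/(-159 + (-2 + 188)) = (2093 - 61/6)/(-159 + 186) = (12497/6)/27 = (12497/6)*(1/27) = 12497/162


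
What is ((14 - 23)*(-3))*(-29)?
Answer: -783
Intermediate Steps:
((14 - 23)*(-3))*(-29) = -9*(-3)*(-29) = 27*(-29) = -783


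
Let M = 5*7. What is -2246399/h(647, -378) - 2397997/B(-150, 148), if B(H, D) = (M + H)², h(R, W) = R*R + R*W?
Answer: -447063218646/2301718675 ≈ -194.23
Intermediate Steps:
h(R, W) = R² + R*W
M = 35
B(H, D) = (35 + H)²
-2246399/h(647, -378) - 2397997/B(-150, 148) = -2246399*1/(647*(647 - 378)) - 2397997/(35 - 150)² = -2246399/(647*269) - 2397997/((-115)²) = -2246399/174043 - 2397997/13225 = -447063218646/2301718675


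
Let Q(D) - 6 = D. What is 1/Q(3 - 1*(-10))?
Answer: 1/19 ≈ 0.052632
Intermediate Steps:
Q(D) = 6 + D
1/Q(3 - 1*(-10)) = 1/(6 + (3 - 1*(-10))) = 1/(6 + (3 + 10)) = 1/(6 + 13) = 1/19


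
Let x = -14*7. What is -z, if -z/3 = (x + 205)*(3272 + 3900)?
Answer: 2302212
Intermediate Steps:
x = -98
z = -2302212 (z = -3*(-98 + 205)*(3272 + 3900) = -321*7172 = -3*767404 = -2302212)
-z = -1*(-2302212) = 2302212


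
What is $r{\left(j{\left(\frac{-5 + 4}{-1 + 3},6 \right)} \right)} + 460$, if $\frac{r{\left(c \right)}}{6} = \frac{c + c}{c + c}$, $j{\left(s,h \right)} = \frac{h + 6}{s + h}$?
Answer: $466$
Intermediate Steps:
$j{\left(s,h \right)} = \frac{6 + h}{h + s}$
$r{\left(c \right)} = 6$ ($r{\left(c \right)} = 6 \frac{c + c}{c + c} = 6 \frac{2 c}{2 c} = 6 \cdot 2 c \frac{1}{2 c} = 6 \cdot 1 = 6$)
$r{\left(j{\left(\frac{-5 + 4}{-1 + 3},6 \right)} \right)} + 460 = 6 + 460 = 466$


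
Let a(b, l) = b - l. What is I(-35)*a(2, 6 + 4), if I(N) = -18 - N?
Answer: -136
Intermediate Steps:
I(-35)*a(2, 6 + 4) = (-18 - 1*(-35))*(2 - (6 + 4)) = (-18 + 35)*(2 - 1*10) = 17*(2 - 10) = 17*(-8) = -136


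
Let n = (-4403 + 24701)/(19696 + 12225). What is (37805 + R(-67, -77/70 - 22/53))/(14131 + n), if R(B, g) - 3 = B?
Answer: 1204730461/451095949 ≈ 2.6707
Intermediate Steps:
R(B, g) = 3 + B
n = 20298/31921 ≈ 0.63588
(37805 + R(-67, -77/70 - 22/53))/(14131 + n) = (37805 + (3 - 67))/(14131 + 20298/31921) = (37805 - 64)/(451095949/31921) = 37741*(31921/451095949) = 1204730461/451095949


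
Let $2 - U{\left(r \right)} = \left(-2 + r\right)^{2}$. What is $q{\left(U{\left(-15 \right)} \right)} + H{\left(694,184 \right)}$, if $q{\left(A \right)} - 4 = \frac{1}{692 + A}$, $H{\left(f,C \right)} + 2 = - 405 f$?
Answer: $- \frac{113832539}{405} \approx -2.8107 \cdot 10^{5}$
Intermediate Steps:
$U{\left(r \right)} = 2 - \left(-2 + r\right)^{2}$
$H{\left(f,C \right)} = -2 - 405 f$
$q{\left(A \right)} = 4 + \frac{1}{692 + A}$
$q{\left(U{\left(-15 \right)} \right)} + H{\left(694,184 \right)} = \frac{2769 + 4 \left(2 - \left(-2 - 15\right)^{2}\right)}{692 + \left(2 - \left(-2 - 15\right)^{2}\right)} - 281072 = \frac{2769 + 4 \left(2 - \left(-17\right)^{2}\right)}{692 + \left(2 - \left(-17\right)^{2}\right)} - 281072 = \frac{2769 + 4 \left(2 - 289\right)}{692 + \left(2 - 289\right)} - 281072 = \frac{2769 + 4 \left(-287\right)}{692 - 287} - 281072 = \frac{2769 - 1148}{405} - 281072 = \frac{1}{405} \cdot 1621 - 281072 = \frac{1621}{405} - 281072 = - \frac{113832539}{405}$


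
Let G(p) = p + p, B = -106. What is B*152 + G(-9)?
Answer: -16130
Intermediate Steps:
G(p) = 2*p
B*152 + G(-9) = -106*152 + 2*(-9) = -16112 - 18 = -16130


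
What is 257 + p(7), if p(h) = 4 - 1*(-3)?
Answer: 264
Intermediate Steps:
p(h) = 7 (p(h) = 4 + 3 = 7)
257 + p(7) = 257 + 7 = 264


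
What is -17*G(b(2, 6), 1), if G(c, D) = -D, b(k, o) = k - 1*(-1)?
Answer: 17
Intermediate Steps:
b(k, o) = 1 + k (b(k, o) = k + 1 = 1 + k)
-17*G(b(2, 6), 1) = -(-17) = -17*(-1) = 17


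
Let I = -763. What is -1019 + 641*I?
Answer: -490102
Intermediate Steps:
-1019 + 641*I = -1019 + 641*(-763) = -1019 - 489083 = -490102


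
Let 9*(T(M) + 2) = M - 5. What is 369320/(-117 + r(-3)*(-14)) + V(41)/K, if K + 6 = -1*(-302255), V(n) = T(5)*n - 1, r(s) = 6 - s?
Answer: -111626620849/73446507 ≈ -1519.8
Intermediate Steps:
T(M) = -23/9 + M/9 (T(M) = -2 + (M - 5)/9 = -2 + (-5 + M)/9 = -2 + (-5/9 + M/9) = -23/9 + M/9)
V(n) = -1 - 2*n (V(n) = (-23/9 + (⅑)*5)*n - 1 = (-23/9 + 5/9)*n - 1 = -2*n - 1 = -1 - 2*n)
K = 302249 (K = -6 - 1*(-302255) = -6 + 302255 = 302249)
369320/(-117 + r(-3)*(-14)) + V(41)/K = 369320/(-117 + (6 - 1*(-3))*(-14)) + (-1 - 2*41)/302249 = 369320/(-117 + (6 + 3)*(-14)) + (-1 - 82)*(1/302249) = 369320/(-117 + 9*(-14)) - 83*1/302249 = 369320/(-117 - 126) - 83/302249 = 369320/(-243) - 83/302249 = 369320*(-1/243) - 83/302249 = -369320/243 - 83/302249 = -111626620849/73446507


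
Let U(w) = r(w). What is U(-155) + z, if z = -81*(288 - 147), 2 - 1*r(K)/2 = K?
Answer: -11107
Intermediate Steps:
r(K) = 4 - 2*K
U(w) = 4 - 2*w
z = -11421 (z = -81*141 = -11421)
U(-155) + z = (4 - 2*(-155)) - 11421 = (4 + 310) - 11421 = 314 - 11421 = -11107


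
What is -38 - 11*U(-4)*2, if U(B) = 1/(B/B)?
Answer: -60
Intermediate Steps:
U(B) = 1 (U(B) = 1/1 = 1)
-38 - 11*U(-4)*2 = -38 - 11*2 = -38 - 22 = -60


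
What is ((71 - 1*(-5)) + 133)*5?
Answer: 1045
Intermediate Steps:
((71 - 1*(-5)) + 133)*5 = ((71 + 5) + 133)*5 = (76 + 133)*5 = 209*5 = 1045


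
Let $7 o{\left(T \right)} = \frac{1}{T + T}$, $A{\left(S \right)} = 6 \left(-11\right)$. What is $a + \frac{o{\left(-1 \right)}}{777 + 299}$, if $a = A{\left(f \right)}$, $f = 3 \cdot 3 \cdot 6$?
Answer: $- \frac{994225}{15064} \approx -66.0$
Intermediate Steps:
$f = 54$ ($f = 9 \cdot 6 = 54$)
$A{\left(S \right)} = -66$
$o{\left(T \right)} = \frac{1}{14 T}$ ($o{\left(T \right)} = \frac{1}{7 \left(T + T\right)} = \frac{1}{7 \cdot 2 T} = \frac{\frac{1}{2} \frac{1}{T}}{7} = \frac{1}{14 T}$)
$a = -66$
$a + \frac{o{\left(-1 \right)}}{777 + 299} = -66 + \frac{\frac{1}{14} \frac{1}{-1}}{777 + 299} = -66 + \frac{\frac{1}{14} \left(-1\right)}{1076} = -66 - \frac{1}{15064} = - \frac{994225}{15064}$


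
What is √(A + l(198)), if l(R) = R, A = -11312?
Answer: I*√11114 ≈ 105.42*I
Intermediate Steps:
√(A + l(198)) = √(-11312 + 198) = √(-11114) = I*√11114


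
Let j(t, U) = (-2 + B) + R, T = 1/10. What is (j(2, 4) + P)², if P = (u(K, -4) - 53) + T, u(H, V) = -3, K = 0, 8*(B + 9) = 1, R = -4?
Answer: 8014561/1600 ≈ 5009.1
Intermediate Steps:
B = -71/8 (B = -9 + (⅛)*1 = -9 + ⅛ = -71/8 ≈ -8.8750)
T = ⅒ ≈ 0.10000
j(t, U) = -119/8 (j(t, U) = (-2 - 71/8) - 4 = -87/8 - 4 = -119/8)
P = -559/10 (P = (-3 - 53) + ⅒ = -56 + ⅒ = -559/10 ≈ -55.900)
(j(2, 4) + P)² = (-119/8 - 559/10)² = (-2831/40)² = 8014561/1600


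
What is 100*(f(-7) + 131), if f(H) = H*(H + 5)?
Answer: 14500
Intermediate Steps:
f(H) = H*(5 + H)
100*(f(-7) + 131) = 100*(-7*(5 - 7) + 131) = 100*(-7*(-2) + 131) = 100*(14 + 131) = 100*145 = 14500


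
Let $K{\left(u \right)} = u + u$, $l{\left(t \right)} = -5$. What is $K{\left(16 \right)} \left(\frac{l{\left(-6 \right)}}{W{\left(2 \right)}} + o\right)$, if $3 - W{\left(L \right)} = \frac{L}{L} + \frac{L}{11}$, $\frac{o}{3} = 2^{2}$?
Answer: $296$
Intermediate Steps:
$K{\left(u \right)} = 2 u$
$o = 12$ ($o = 3 \cdot 2^{2} = 3 \cdot 4 = 12$)
$W{\left(L \right)} = 2 - \frac{L}{11}$ ($W{\left(L \right)} = 3 - \left(\frac{L}{L} + \frac{L}{11}\right) = 3 - \left(1 + L \frac{1}{11}\right) = 3 - \left(1 + \frac{L}{11}\right) = 2 - \frac{L}{11}$)
$K{\left(16 \right)} \left(\frac{l{\left(-6 \right)}}{W{\left(2 \right)}} + o\right) = 2 \cdot 16 \left(- \frac{5}{2 - \frac{2}{11}} + 12\right) = 32 \left(- \frac{5}{2 - \frac{2}{11}} + 12\right) = 32 \left(- \frac{5}{\frac{20}{11}} + 12\right) = 32 \left(\left(-5\right) \frac{11}{20} + 12\right) = 32 \left(- \frac{11}{4} + 12\right) = 32 \cdot \frac{37}{4} = 296$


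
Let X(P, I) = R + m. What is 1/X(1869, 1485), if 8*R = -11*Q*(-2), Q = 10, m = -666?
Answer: -2/1277 ≈ -0.0015662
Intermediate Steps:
R = 55/2 (R = (-11*10*(-2))/8 = (-110*(-2))/8 = (1/8)*220 = 55/2 ≈ 27.500)
X(P, I) = -1277/2 (X(P, I) = 55/2 - 666 = -1277/2)
1/X(1869, 1485) = 1/(-1277/2) = -2/1277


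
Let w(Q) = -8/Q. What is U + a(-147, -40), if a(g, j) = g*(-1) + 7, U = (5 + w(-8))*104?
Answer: 778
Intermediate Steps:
U = 624 (U = (5 - 8/(-8))*104 = (5 - 8*(-⅛))*104 = (5 + 1)*104 = 6*104 = 624)
a(g, j) = 7 - g (a(g, j) = -g + 7 = 7 - g)
U + a(-147, -40) = 624 + (7 - 1*(-147)) = 624 + (7 + 147) = 624 + 154 = 778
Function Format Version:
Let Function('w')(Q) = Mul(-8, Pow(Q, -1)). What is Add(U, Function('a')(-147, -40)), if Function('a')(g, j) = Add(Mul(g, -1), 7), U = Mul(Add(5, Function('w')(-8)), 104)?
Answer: 778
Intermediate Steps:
U = 624 (U = Mul(Add(5, Mul(-8, Pow(-8, -1))), 104) = Mul(Add(5, Mul(-8, Rational(-1, 8))), 104) = Mul(Add(5, 1), 104) = Mul(6, 104) = 624)
Function('a')(g, j) = Add(7, Mul(-1, g)) (Function('a')(g, j) = Add(Mul(-1, g), 7) = Add(7, Mul(-1, g)))
Add(U, Function('a')(-147, -40)) = Add(624, Add(7, Mul(-1, -147))) = Add(624, Add(7, 147)) = Add(624, 154) = 778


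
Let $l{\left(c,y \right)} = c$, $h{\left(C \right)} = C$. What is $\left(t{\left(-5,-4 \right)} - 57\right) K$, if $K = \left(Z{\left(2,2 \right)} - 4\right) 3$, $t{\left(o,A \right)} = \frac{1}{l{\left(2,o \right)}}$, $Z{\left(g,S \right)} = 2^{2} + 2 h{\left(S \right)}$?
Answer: $-678$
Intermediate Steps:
$Z{\left(g,S \right)} = 4 + 2 S$ ($Z{\left(g,S \right)} = 2^{2} + 2 S = 4 + 2 S$)
$t{\left(o,A \right)} = \frac{1}{2}$
$K = 12$ ($K = \left(\left(4 + 2 \cdot 2\right) - 4\right) 3 = \left(\left(4 + 4\right) - 4\right) 3 = \left(8 - 4\right) 3 = 4 \cdot 3 = 12$)
$\left(t{\left(-5,-4 \right)} - 57\right) K = \left(\frac{1}{2} - 57\right) 12 = \left(- \frac{113}{2}\right) 12 = -678$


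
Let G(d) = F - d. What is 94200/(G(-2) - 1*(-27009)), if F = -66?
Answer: 18840/5389 ≈ 3.4960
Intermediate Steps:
G(d) = -66 - d
94200/(G(-2) - 1*(-27009)) = 94200/((-66 - 1*(-2)) - 1*(-27009)) = 94200/((-66 + 2) + 27009) = 94200/(-64 + 27009) = 94200/26945 = 94200*(1/26945) = 18840/5389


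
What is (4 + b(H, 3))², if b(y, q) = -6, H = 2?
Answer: 4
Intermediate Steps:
(4 + b(H, 3))² = (4 - 6)² = (-2)² = 4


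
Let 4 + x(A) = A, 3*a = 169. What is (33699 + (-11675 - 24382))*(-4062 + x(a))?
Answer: 9454794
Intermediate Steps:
a = 169/3 (a = (⅓)*169 = 169/3 ≈ 56.333)
x(A) = -4 + A
(33699 + (-11675 - 24382))*(-4062 + x(a)) = (33699 + (-11675 - 24382))*(-4062 + (-4 + 169/3)) = (33699 - 36057)*(-4062 + 157/3) = -2358*(-12029/3) = 9454794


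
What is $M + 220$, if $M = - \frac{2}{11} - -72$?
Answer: $\frac{3210}{11} \approx 291.82$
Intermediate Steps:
$M = \frac{790}{11}$ ($M = \left(-2\right) \frac{1}{11} + 72 = - \frac{2}{11} + 72 = \frac{790}{11} \approx 71.818$)
$M + 220 = \frac{790}{11} + 220 = \frac{3210}{11}$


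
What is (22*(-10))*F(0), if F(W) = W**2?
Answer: 0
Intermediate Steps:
(22*(-10))*F(0) = (22*(-10))*0**2 = -220*0 = 0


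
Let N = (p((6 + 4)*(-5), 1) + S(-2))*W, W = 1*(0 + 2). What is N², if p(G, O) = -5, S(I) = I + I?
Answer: 324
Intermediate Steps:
S(I) = 2*I
W = 2 (W = 1*2 = 2)
N = -18 (N = (-5 + 2*(-2))*2 = (-5 - 4)*2 = -9*2 = -18)
N² = (-18)² = 324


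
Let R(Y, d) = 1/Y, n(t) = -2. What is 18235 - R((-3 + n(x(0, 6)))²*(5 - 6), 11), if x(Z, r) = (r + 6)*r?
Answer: 455876/25 ≈ 18235.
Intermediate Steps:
x(Z, r) = r*(6 + r) (x(Z, r) = (6 + r)*r = r*(6 + r))
18235 - R((-3 + n(x(0, 6)))²*(5 - 6), 11) = 18235 - 1/((-3 - 2)²*(5 - 6)) = 18235 - 1/((-5)²*(-1)) = 18235 - 1/(25*(-1)) = 18235 - 1/(-25) = 18235 - 1*(-1/25) = 18235 + 1/25 = 455876/25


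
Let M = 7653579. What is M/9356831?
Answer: 7653579/9356831 ≈ 0.81797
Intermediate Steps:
M/9356831 = 7653579/9356831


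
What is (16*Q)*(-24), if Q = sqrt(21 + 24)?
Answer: -1152*sqrt(5) ≈ -2575.9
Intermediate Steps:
Q = 3*sqrt(5) (Q = sqrt(45) = 3*sqrt(5) ≈ 6.7082)
(16*Q)*(-24) = (16*(3*sqrt(5)))*(-24) = (48*sqrt(5))*(-24) = -1152*sqrt(5)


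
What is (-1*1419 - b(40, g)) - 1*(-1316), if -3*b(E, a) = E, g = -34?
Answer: -269/3 ≈ -89.667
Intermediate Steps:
b(E, a) = -E/3
(-1*1419 - b(40, g)) - 1*(-1316) = (-1*1419 - (-1)*40/3) - 1*(-1316) = (-1419 - 1*(-40/3)) + 1316 = (-1419 + 40/3) + 1316 = -4217/3 + 1316 = -269/3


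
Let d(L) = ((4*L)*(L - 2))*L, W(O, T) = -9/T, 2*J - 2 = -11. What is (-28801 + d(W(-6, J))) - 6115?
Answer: -34916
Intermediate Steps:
J = -9/2 (J = 1 + (½)*(-11) = 1 - 11/2 = -9/2 ≈ -4.5000)
d(L) = 4*L²*(-2 + L) (d(L) = ((4*L)*(-2 + L))*L = (4*L*(-2 + L))*L = 4*L²*(-2 + L))
(-28801 + d(W(-6, J))) - 6115 = (-28801 + 4*(-9/(-9/2))²*(-2 - 9/(-9/2))) - 6115 = (-28801 + 4*(-9*(-2/9))²*(-2 - 9*(-2/9))) - 6115 = (-28801 + 4*2²*(-2 + 2)) - 6115 = (-28801 + 4*4*0) - 6115 = (-28801 + 0) - 6115 = -28801 - 6115 = -34916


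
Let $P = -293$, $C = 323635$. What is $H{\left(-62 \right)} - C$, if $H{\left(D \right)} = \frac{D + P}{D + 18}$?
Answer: $- \frac{14239585}{44} \approx -3.2363 \cdot 10^{5}$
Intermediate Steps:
$H{\left(D \right)} = \frac{-293 + D}{18 + D}$ ($H{\left(D \right)} = \frac{D - 293}{D + 18} = \frac{-293 + D}{18 + D}$)
$H{\left(-62 \right)} - C = \frac{-293 - 62}{18 - 62} - 323635 = \frac{1}{-44} \left(-355\right) - 323635 = \left(- \frac{1}{44}\right) \left(-355\right) - 323635 = \frac{355}{44} - 323635 = - \frac{14239585}{44}$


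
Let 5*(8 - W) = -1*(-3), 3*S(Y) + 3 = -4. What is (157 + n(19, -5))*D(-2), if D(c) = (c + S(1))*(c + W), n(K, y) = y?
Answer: -17784/5 ≈ -3556.8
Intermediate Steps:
S(Y) = -7/3 (S(Y) = -1 + (1/3)*(-4) = -1 - 4/3 = -7/3)
W = 37/5 (W = 8 - (-1)*(-3)/5 = 8 - 1/5*3 = 8 - 3/5 = 37/5 ≈ 7.4000)
D(c) = (-7/3 + c)*(37/5 + c) (D(c) = (c - 7/3)*(c + 37/5) = (-7/3 + c)*(37/5 + c))
(157 + n(19, -5))*D(-2) = (157 - 5)*(-259/15 + (-2)**2 + (76/15)*(-2)) = 152*(-259/15 + 4 - 152/15) = 152*(-117/5) = -17784/5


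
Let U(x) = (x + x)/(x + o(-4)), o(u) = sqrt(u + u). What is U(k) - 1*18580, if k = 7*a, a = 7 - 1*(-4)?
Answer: 2*(-18580*sqrt(2) + 715253*I)/(-77*I + 2*sqrt(2)) ≈ -18578.0 - 0.073367*I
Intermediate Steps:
a = 11 (a = 7 + 4 = 11)
o(u) = sqrt(2)*sqrt(u) (o(u) = sqrt(2*u) = sqrt(2)*sqrt(u))
k = 77 (k = 7*11 = 77)
U(x) = 2*x/(x + 2*I*sqrt(2)) (U(x) = (x + x)/(x + sqrt(2)*sqrt(-4)) = (2*x)/(x + sqrt(2)*(2*I)) = (2*x)/(x + 2*I*sqrt(2)) = 2*x/(x + 2*I*sqrt(2)))
U(k) - 1*18580 = 2*77/(77 + 2*I*sqrt(2)) - 1*18580 = 154/(77 + 2*I*sqrt(2)) - 18580 = -18580 + 154/(77 + 2*I*sqrt(2))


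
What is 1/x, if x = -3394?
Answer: -1/3394 ≈ -0.00029464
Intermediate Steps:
1/x = 1/(-3394) = -1/3394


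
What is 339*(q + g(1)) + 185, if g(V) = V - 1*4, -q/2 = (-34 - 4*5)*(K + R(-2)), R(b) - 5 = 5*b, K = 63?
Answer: 2122664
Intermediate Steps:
R(b) = 5 + 5*b
q = 6264 (q = -2*(-34 - 4*5)*(63 + (5 + 5*(-2))) = -2*(-34 - 20)*(63 + (5 - 10)) = -(-108)*(63 - 5) = -(-108)*58 = -2*(-3132) = 6264)
g(V) = -4 + V (g(V) = V - 4 = -4 + V)
339*(q + g(1)) + 185 = 339*(6264 + (-4 + 1)) + 185 = 339*(6264 - 3) + 185 = 339*6261 + 185 = 2122479 + 185 = 2122664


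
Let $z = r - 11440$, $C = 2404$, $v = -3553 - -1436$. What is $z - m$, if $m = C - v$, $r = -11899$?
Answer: $-27860$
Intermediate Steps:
$v = -2117$ ($v = -3553 + 1436 = -2117$)
$m = 4521$ ($m = 2404 - -2117 = 2404 + 2117 = 4521$)
$z = -23339$ ($z = -11899 - 11440 = -23339$)
$z - m = -23339 - 4521 = -27860$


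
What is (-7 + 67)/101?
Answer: 60/101 ≈ 0.59406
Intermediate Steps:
(-7 + 67)/101 = 60*(1/101) = 60/101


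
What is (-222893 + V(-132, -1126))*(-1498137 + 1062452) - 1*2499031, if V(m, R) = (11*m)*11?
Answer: 104067398494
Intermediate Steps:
V(m, R) = 121*m
(-222893 + V(-132, -1126))*(-1498137 + 1062452) - 1*2499031 = (-222893 + 121*(-132))*(-1498137 + 1062452) - 1*2499031 = (-222893 - 15972)*(-435685) - 2499031 = -238865*(-435685) - 2499031 = 104069897525 - 2499031 = 104067398494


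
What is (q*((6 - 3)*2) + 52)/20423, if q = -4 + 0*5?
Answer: 28/20423 ≈ 0.0013710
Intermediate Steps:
q = -4 (q = -4 + 0 = -4)
(q*((6 - 3)*2) + 52)/20423 = (-4*(6 - 3)*2 + 52)/20423 = (-12*2 + 52)*(1/20423) = (-4*6 + 52)*(1/20423) = (-24 + 52)*(1/20423) = 28*(1/20423) = 28/20423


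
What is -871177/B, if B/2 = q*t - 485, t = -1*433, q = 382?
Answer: 871177/331782 ≈ 2.6258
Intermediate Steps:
t = -433
B = -331782 (B = 2*(382*(-433) - 485) = 2*(-165406 - 485) = 2*(-165891) = -331782)
-871177/B = -871177/(-331782) = -871177*(-1/331782) = 871177/331782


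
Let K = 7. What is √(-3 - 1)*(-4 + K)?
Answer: 6*I ≈ 6.0*I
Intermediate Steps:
√(-3 - 1)*(-4 + K) = √(-3 - 1)*(-4 + 7) = √(-4)*3 = (2*I)*3 = 6*I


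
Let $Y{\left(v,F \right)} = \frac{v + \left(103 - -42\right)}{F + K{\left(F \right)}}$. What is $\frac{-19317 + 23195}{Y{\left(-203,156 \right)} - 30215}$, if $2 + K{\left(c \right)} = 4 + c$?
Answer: $- \frac{304423}{2371892} \approx -0.12835$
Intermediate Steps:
$K{\left(c \right)} = 2 + c$ ($K{\left(c \right)} = -2 + \left(4 + c\right) = 2 + c$)
$Y{\left(v,F \right)} = \frac{145 + v}{2 + 2 F}$ ($Y{\left(v,F \right)} = \frac{v + \left(103 - -42\right)}{F + \left(2 + F\right)} = \frac{v + \left(103 + 42\right)}{2 + 2 F} = \frac{v + 145}{2 + 2 F} = \frac{145 + v}{2 + 2 F}$)
$\frac{-19317 + 23195}{Y{\left(-203,156 \right)} - 30215} = \frac{-19317 + 23195}{\frac{145 - 203}{2 \left(1 + 156\right)} - 30215} = \frac{3878}{\frac{1}{2} \cdot \frac{1}{157} \left(-58\right) - 30215} = \frac{3878}{- \frac{29}{157} - 30215} = \frac{3878}{- \frac{4743784}{157}} = 3878 \left(- \frac{157}{4743784}\right) = - \frac{304423}{2371892}$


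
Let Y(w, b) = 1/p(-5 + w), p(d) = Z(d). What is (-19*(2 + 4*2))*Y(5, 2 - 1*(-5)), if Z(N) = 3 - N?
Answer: -190/3 ≈ -63.333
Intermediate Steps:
p(d) = 3 - d
Y(w, b) = 1/(8 - w) (Y(w, b) = 1/(3 - (-5 + w)) = 1/(3 + (5 - w)) = 1/(8 - w))
(-19*(2 + 4*2))*Y(5, 2 - 1*(-5)) = (-19*(2 + 4*2))*(-1/(-8 + 5)) = (-19*(2 + 8))*(-1/(-3)) = (-19*10)*(-1*(-⅓)) = -190*⅓ = -190/3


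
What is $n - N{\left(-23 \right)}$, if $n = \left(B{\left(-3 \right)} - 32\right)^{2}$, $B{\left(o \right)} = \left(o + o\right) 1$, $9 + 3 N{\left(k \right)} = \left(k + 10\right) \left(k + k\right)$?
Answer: $\frac{3743}{3} \approx 1247.7$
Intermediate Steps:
$N{\left(k \right)} = -3 + \frac{2 k \left(10 + k\right)}{3}$ ($N{\left(k \right)} = -3 + \frac{\left(k + 10\right) \left(k + k\right)}{3} = -3 + \frac{\left(10 + k\right) 2 k}{3} = -3 + \frac{2 k \left(10 + k\right)}{3}$)
$B{\left(o \right)} = 2 o$ ($B{\left(o \right)} = 2 o 1 = 2 o$)
$n = 1444$ ($n = \left(2 \left(-3\right) - 32\right)^{2} = \left(-6 - 32\right)^{2} = \left(-38\right)^{2} = 1444$)
$n - N{\left(-23 \right)} = 1444 - \left(-3 + \frac{2 \left(-23\right)^{2}}{3} + \frac{20}{3} \left(-23\right)\right) = 1444 - \left(-3 + \frac{2}{3} \cdot 529 - \frac{460}{3}\right) = 1444 - \left(-3 + \frac{1058}{3} - \frac{460}{3}\right) = 1444 - \frac{589}{3} = \frac{3743}{3}$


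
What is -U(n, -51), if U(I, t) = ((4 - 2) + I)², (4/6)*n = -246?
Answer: -134689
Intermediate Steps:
n = -369 (n = (3/2)*(-246) = -369)
U(I, t) = (2 + I)²
-U(n, -51) = -(2 - 369)² = -1*(-367)² = -1*134689 = -134689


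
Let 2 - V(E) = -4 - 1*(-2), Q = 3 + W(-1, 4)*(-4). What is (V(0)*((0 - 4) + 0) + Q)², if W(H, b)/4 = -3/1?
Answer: 1225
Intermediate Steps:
W(H, b) = -12 (W(H, b) = 4*(-3/1) = 4*(-3*1) = 4*(-3) = -12)
Q = 51 (Q = 3 - 12*(-4) = 3 + 48 = 51)
V(E) = 4 (V(E) = 2 - (-4 - 1*(-2)) = 2 - (-4 + 2) = 2 - 1*(-2) = 2 + 2 = 4)
(V(0)*((0 - 4) + 0) + Q)² = (4*((0 - 4) + 0) + 51)² = (4*(-4 + 0) + 51)² = (4*(-4) + 51)² = (-16 + 51)² = 35² = 1225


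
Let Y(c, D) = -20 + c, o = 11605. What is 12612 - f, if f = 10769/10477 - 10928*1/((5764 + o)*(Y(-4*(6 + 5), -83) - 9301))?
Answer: 21491568103538519/1704195996745 ≈ 12611.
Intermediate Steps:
f = 1751807409421/1704195996745 (f = 10769/10477 - 10928*1/((5764 + 11605)*((-20 - 4*(6 + 5)) - 9301)) = 10769*(1/10477) - 10928*1/(17369*((-20 - 4*11) - 9301)) = 10769/10477 - 10928*1/(17369*((-20 - 44) - 9301)) = 10769/10477 - 10928*1/(17369*(-64 - 9301)) = 10769/10477 - 10928/(17369*(-9365)) = 10769/10477 - 10928/(-162660685) = 10769/10477 - 10928*(-1/162660685) = 10769/10477 + 10928/162660685 = 1751807409421/1704195996745 ≈ 1.0279)
12612 - f = 12612 - 1*1751807409421/1704195996745 = 12612 - 1751807409421/1704195996745 = 21491568103538519/1704195996745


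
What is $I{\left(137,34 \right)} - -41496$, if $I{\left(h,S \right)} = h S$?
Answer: $46154$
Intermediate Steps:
$I{\left(h,S \right)} = S h$
$I{\left(137,34 \right)} - -41496 = 34 \cdot 137 - -41496 = 4658 + 41496 = 46154$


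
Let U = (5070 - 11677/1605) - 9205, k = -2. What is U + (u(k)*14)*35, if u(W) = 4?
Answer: -3502552/1605 ≈ -2182.3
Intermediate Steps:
U = -6648352/1605 (U = (5070 - 11677*1/1605) - 9205 = (5070 - 11677/1605) - 9205 = 8125673/1605 - 9205 = -6648352/1605 ≈ -4142.3)
U + (u(k)*14)*35 = -6648352/1605 + (4*14)*35 = -6648352/1605 + 56*35 = -6648352/1605 + 1960 = -3502552/1605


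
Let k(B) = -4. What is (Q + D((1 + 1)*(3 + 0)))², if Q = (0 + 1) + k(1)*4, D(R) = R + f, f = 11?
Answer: 4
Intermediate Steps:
D(R) = 11 + R (D(R) = R + 11 = 11 + R)
Q = -15 (Q = (0 + 1) - 4*4 = 1 - 16 = -15)
(Q + D((1 + 1)*(3 + 0)))² = (-15 + (11 + (1 + 1)*(3 + 0)))² = (-15 + (11 + 2*3))² = (-15 + (11 + 6))² = (-15 + 17)² = 2² = 4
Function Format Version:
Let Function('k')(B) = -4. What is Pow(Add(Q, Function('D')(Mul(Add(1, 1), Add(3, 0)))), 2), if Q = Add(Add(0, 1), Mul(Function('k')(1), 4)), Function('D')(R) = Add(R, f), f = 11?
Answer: 4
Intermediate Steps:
Function('D')(R) = Add(11, R) (Function('D')(R) = Add(R, 11) = Add(11, R))
Q = -15 (Q = Add(Add(0, 1), Mul(-4, 4)) = Add(1, -16) = -15)
Pow(Add(Q, Function('D')(Mul(Add(1, 1), Add(3, 0)))), 2) = Pow(Add(-15, Add(11, Mul(Add(1, 1), Add(3, 0)))), 2) = Pow(Add(-15, Add(11, Mul(2, 3))), 2) = Pow(Add(-15, Add(11, 6)), 2) = Pow(Add(-15, 17), 2) = Pow(2, 2) = 4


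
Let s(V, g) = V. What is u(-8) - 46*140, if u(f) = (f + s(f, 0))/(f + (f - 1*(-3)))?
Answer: -83704/13 ≈ -6438.8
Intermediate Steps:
u(f) = 2*f/(3 + 2*f) (u(f) = (f + f)/(f + (f - 1*(-3))) = (2*f)/(f + (f + 3)) = (2*f)/(f + (3 + f)) = (2*f)/(3 + 2*f) = 2*f/(3 + 2*f))
u(-8) - 46*140 = 2*(-8)/(3 + 2*(-8)) - 46*140 = 2*(-8)/(3 - 16) - 6440 = 2*(-8)/(-13) - 6440 = 2*(-8)*(-1/13) - 6440 = 16/13 - 6440 = -83704/13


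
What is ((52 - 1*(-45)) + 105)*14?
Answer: 2828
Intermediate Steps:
((52 - 1*(-45)) + 105)*14 = ((52 + 45) + 105)*14 = (97 + 105)*14 = 202*14 = 2828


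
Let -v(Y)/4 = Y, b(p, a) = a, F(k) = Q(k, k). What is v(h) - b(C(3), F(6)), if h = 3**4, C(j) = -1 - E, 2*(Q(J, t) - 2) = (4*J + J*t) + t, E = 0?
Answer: -359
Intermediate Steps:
Q(J, t) = 2 + t/2 + 2*J + J*t/2 (Q(J, t) = 2 + ((4*J + J*t) + t)/2 = 2 + (t + 4*J + J*t)/2 = 2 + (t/2 + 2*J + J*t/2) = 2 + t/2 + 2*J + J*t/2)
C(j) = -1 (C(j) = -1 - 1*0 = -1 + 0 = -1)
F(k) = 2 + k**2/2 + 5*k/2 (F(k) = 2 + k/2 + 2*k + k*k/2 = 2 + k/2 + 2*k + k**2/2 = 2 + k**2/2 + 5*k/2)
h = 81
v(Y) = -4*Y
v(h) - b(C(3), F(6)) = -4*81 - (2 + (1/2)*6**2 + (5/2)*6) = -324 - (2 + (1/2)*36 + 15) = -324 - (2 + 18 + 15) = -324 - 1*35 = -324 - 35 = -359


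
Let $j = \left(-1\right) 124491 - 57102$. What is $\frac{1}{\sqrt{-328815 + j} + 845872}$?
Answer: $\frac{105734}{89437493849} - \frac{3 i \sqrt{14178}}{357749975396} \approx 1.1822 \cdot 10^{-6} - 9.985 \cdot 10^{-10} i$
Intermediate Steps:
$j = -181593$ ($j = -124491 - 57102 = -181593$)
$\frac{1}{\sqrt{-328815 + j} + 845872} = \frac{1}{\sqrt{-328815 - 181593} + 845872} = \frac{1}{\sqrt{-510408} + 845872} = \frac{1}{6 i \sqrt{14178} + 845872} = \frac{1}{845872 + 6 i \sqrt{14178}}$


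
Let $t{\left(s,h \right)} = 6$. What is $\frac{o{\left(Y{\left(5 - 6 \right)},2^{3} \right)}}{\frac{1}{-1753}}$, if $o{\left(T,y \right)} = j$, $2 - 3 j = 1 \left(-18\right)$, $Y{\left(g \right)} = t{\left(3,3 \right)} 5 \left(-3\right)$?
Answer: $- \frac{35060}{3} \approx -11687.0$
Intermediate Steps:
$Y{\left(g \right)} = -90$ ($Y{\left(g \right)} = 6 \cdot 5 \left(-3\right) = 30 \left(-3\right) = -90$)
$j = \frac{20}{3}$ ($j = \frac{2}{3} - \frac{1 \left(-18\right)}{3} = \frac{2}{3} - -6 = \frac{2}{3} + 6 = \frac{20}{3} \approx 6.6667$)
$o{\left(T,y \right)} = \frac{20}{3}$
$\frac{o{\left(Y{\left(5 - 6 \right)},2^{3} \right)}}{\frac{1}{-1753}} = \frac{20}{3 \frac{1}{-1753}} = \frac{20}{3 \left(- \frac{1}{1753}\right)} = \frac{20}{3} \left(-1753\right) = - \frac{35060}{3}$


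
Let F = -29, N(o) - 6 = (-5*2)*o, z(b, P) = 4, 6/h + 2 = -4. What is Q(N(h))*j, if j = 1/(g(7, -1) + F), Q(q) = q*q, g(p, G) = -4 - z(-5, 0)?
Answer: -256/37 ≈ -6.9189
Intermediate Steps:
h = -1 (h = 6/(-2 - 4) = 6/(-6) = 6*(-1/6) = -1)
N(o) = 6 - 10*o (N(o) = 6 + (-5*2)*o = 6 - 10*o)
g(p, G) = -8 (g(p, G) = -4 - 1*4 = -4 - 4 = -8)
Q(q) = q**2
j = -1/37 (j = 1/(-8 - 29) = 1/(-37) = -1/37 ≈ -0.027027)
Q(N(h))*j = (6 - 10*(-1))**2*(-1/37) = (6 + 10)**2*(-1/37) = 16**2*(-1/37) = 256*(-1/37) = -256/37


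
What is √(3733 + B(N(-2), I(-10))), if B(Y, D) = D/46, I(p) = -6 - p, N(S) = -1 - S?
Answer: √1974803/23 ≈ 61.099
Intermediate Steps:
B(Y, D) = D/46 (B(Y, D) = D*(1/46) = D/46)
√(3733 + B(N(-2), I(-10))) = √(3733 + (-6 - 1*(-10))/46) = √(3733 + (-6 + 10)/46) = √(3733 + (1/46)*4) = √(3733 + 2/23) = √(85861/23) = √1974803/23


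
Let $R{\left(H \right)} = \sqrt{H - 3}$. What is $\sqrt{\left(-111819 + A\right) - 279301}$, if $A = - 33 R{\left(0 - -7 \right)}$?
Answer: $i \sqrt{391186} \approx 625.45 i$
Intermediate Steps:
$R{\left(H \right)} = \sqrt{-3 + H}$
$A = -66$ ($A = - 33 \sqrt{-3 + \left(0 - -7\right)} = - 33 \sqrt{-3 + \left(0 + 7\right)} = - 33 \sqrt{-3 + 7} = - 33 \sqrt{4} = \left(-33\right) 2 = -66$)
$\sqrt{\left(-111819 + A\right) - 279301} = \sqrt{\left(-111819 - 66\right) - 279301} = \sqrt{-111885 - 279301} = \sqrt{-391186} = i \sqrt{391186}$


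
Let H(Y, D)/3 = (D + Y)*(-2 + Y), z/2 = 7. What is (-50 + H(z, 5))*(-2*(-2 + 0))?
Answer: 2536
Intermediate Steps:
z = 14 (z = 2*7 = 14)
H(Y, D) = 3*(-2 + Y)*(D + Y) (H(Y, D) = 3*((D + Y)*(-2 + Y)) = 3*((-2 + Y)*(D + Y)) = 3*(-2 + Y)*(D + Y))
(-50 + H(z, 5))*(-2*(-2 + 0)) = (-50 + (-6*5 - 6*14 + 3*14² + 3*5*14))*(-2*(-2 + 0)) = (-50 + (-30 - 84 + 3*196 + 210))*(-2*(-2)) = (-50 + (-30 - 84 + 588 + 210))*4 = (-50 + 684)*4 = 634*4 = 2536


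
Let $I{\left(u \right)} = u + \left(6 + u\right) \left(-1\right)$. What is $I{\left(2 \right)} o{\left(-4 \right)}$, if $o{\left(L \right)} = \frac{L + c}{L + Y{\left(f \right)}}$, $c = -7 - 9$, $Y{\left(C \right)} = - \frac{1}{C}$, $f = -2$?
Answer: $- \frac{240}{7} \approx -34.286$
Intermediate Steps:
$c = -16$ ($c = -7 - 9 = -16$)
$I{\left(u \right)} = -6$ ($I{\left(u \right)} = u - \left(6 + u\right) = -6$)
$o{\left(L \right)} = \frac{-16 + L}{\frac{1}{2} + L}$ ($o{\left(L \right)} = \frac{L - 16}{L - \frac{1}{-2}} = \frac{-16 + L}{L - - \frac{1}{2}} = \frac{-16 + L}{L + \frac{1}{2}} = \frac{-16 + L}{\frac{1}{2} + L}$)
$I{\left(2 \right)} o{\left(-4 \right)} = - 6 \frac{2 \left(-16 - 4\right)}{1 + 2 \left(-4\right)} = - 6 \cdot 2 \frac{1}{1 - 8} \left(-20\right) = - 6 \cdot 2 \frac{1}{-7} \left(-20\right) = - 6 \cdot 2 \left(- \frac{1}{7}\right) \left(-20\right) = \left(-6\right) \frac{40}{7} = - \frac{240}{7}$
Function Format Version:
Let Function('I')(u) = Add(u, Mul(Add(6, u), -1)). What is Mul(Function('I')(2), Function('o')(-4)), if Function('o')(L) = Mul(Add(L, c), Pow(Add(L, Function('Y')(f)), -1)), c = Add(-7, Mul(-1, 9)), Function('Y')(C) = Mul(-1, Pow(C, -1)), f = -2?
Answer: Rational(-240, 7) ≈ -34.286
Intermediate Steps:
c = -16 (c = Add(-7, -9) = -16)
Function('I')(u) = -6 (Function('I')(u) = Add(u, Add(-6, Mul(-1, u))) = -6)
Function('o')(L) = Mul(Pow(Add(Rational(1, 2), L), -1), Add(-16, L)) (Function('o')(L) = Mul(Add(L, -16), Pow(Add(L, Mul(-1, Pow(-2, -1))), -1)) = Mul(Add(-16, L), Pow(Add(L, Mul(-1, Rational(-1, 2))), -1)) = Mul(Add(-16, L), Pow(Add(L, Rational(1, 2)), -1)) = Mul(Add(-16, L), Pow(Add(Rational(1, 2), L), -1)) = Mul(Pow(Add(Rational(1, 2), L), -1), Add(-16, L)))
Mul(Function('I')(2), Function('o')(-4)) = Mul(-6, Mul(2, Pow(Add(1, Mul(2, -4)), -1), Add(-16, -4))) = Mul(-6, Mul(2, Pow(Add(1, -8), -1), -20)) = Mul(-6, Mul(2, Pow(-7, -1), -20)) = Mul(-6, Mul(2, Rational(-1, 7), -20)) = Mul(-6, Rational(40, 7)) = Rational(-240, 7)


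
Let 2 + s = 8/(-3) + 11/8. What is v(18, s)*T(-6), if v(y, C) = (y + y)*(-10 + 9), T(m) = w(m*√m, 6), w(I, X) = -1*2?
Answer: 72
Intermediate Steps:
w(I, X) = -2
T(m) = -2
s = -79/24 (s = -2 + (8/(-3) + 11/8) = -2 + (8*(-⅓) + 11*(⅛)) = -2 + (-8/3 + 11/8) = -2 - 31/24 = -79/24 ≈ -3.2917)
v(y, C) = -2*y (v(y, C) = (2*y)*(-1) = -2*y)
v(18, s)*T(-6) = -2*18*(-2) = -36*(-2) = 72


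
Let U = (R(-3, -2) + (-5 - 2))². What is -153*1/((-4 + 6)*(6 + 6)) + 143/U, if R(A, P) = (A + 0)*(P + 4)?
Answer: -575/104 ≈ -5.5288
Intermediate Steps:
R(A, P) = A*(4 + P)
U = 169 (U = (-3*(4 - 2) + (-5 - 2))² = (-3*2 - 7)² = (-6 - 7)² = (-13)² = 169)
-153*1/((-4 + 6)*(6 + 6)) + 143/U = -153*1/((-4 + 6)*(6 + 6)) + 143/169 = -153/(12*2) + 143*(1/169) = -153/24 + 11/13 = -153*1/24 + 11/13 = -51/8 + 11/13 = -575/104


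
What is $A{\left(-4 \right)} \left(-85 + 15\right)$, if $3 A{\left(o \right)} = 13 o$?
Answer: $\frac{3640}{3} \approx 1213.3$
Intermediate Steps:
$A{\left(o \right)} = \frac{13 o}{3}$
$A{\left(-4 \right)} \left(-85 + 15\right) = \frac{13}{3} \left(-4\right) \left(-85 + 15\right) = \left(- \frac{52}{3}\right) \left(-70\right) = \frac{3640}{3}$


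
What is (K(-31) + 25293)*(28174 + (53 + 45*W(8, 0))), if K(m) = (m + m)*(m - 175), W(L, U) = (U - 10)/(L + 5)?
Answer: 13950860565/13 ≈ 1.0731e+9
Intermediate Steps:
W(L, U) = (-10 + U)/(5 + L)
K(m) = 2*m*(-175 + m) (K(m) = (2*m)*(-175 + m) = 2*m*(-175 + m))
(K(-31) + 25293)*(28174 + (53 + 45*W(8, 0))) = (2*(-31)*(-175 - 31) + 25293)*(28174 + (53 + 45*((-10 + 0)/(5 + 8)))) = (2*(-31)*(-206) + 25293)*(28174 + (53 + 45*(-10/13))) = (12772 + 25293)*(28174 + (53 + 45*((1/13)*(-10)))) = 38065*(28174 + (53 + 45*(-10/13))) = 38065*(28174 + (53 - 450/13)) = 38065*(28174 + 239/13) = 38065*(366501/13) = 13950860565/13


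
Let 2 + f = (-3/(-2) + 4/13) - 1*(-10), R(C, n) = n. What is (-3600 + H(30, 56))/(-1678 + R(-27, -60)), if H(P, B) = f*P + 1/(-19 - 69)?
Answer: 3781813/1988272 ≈ 1.9021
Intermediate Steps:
f = 255/26 (f = -2 + ((-3/(-2) + 4/13) - 1*(-10)) = -2 + ((-3*(-½) + 4*(1/13)) + 10) = -2 + ((3/2 + 4/13) + 10) = -2 + (47/26 + 10) = -2 + 307/26 = 255/26 ≈ 9.8077)
H(P, B) = -1/88 + 255*P/26 (H(P, B) = 255*P/26 + 1/(-19 - 69) = 255*P/26 + 1/(-88) = 255*P/26 - 1/88 = -1/88 + 255*P/26)
(-3600 + H(30, 56))/(-1678 + R(-27, -60)) = (-3600 + (-1/88 + (255/26)*30))/(-1678 - 60) = (-3600 + (-1/88 + 3825/13))/(-1738) = (-3600 + 336587/1144)*(-1/1738) = -3781813/1144*(-1/1738) = 3781813/1988272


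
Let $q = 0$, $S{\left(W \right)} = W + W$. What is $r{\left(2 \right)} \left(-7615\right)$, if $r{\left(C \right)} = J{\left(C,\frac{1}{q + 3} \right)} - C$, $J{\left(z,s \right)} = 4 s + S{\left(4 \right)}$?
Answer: $- \frac{167530}{3} \approx -55843.0$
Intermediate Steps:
$S{\left(W \right)} = 2 W$
$J{\left(z,s \right)} = 8 + 4 s$ ($J{\left(z,s \right)} = 4 s + 2 \cdot 4 = 4 s + 8 = 8 + 4 s$)
$r{\left(C \right)} = \frac{28}{3} - C$ ($r{\left(C \right)} = \left(8 + \frac{4}{0 + 3}\right) - C = \left(8 + \frac{4}{3}\right) - C = \frac{28}{3} - C$)
$r{\left(2 \right)} \left(-7615\right) = \left(\frac{28}{3} - 2\right) \left(-7615\right) = \frac{22}{3} \left(-7615\right) = - \frac{167530}{3}$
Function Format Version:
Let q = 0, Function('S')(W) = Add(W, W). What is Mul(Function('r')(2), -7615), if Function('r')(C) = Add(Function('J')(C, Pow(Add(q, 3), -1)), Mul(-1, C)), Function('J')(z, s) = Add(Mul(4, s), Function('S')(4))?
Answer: Rational(-167530, 3) ≈ -55843.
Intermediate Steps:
Function('S')(W) = Mul(2, W)
Function('J')(z, s) = Add(8, Mul(4, s)) (Function('J')(z, s) = Add(Mul(4, s), Mul(2, 4)) = Add(Mul(4, s), 8) = Add(8, Mul(4, s)))
Function('r')(C) = Add(Rational(28, 3), Mul(-1, C)) (Function('r')(C) = Add(Add(8, Mul(4, Pow(Add(0, 3), -1))), Mul(-1, C)) = Add(Add(8, Mul(4, Pow(3, -1))), Mul(-1, C)) = Add(Add(8, Mul(4, Rational(1, 3))), Mul(-1, C)) = Add(Add(8, Rational(4, 3)), Mul(-1, C)) = Add(Rational(28, 3), Mul(-1, C)))
Mul(Function('r')(2), -7615) = Mul(Add(Rational(28, 3), Mul(-1, 2)), -7615) = Mul(Add(Rational(28, 3), -2), -7615) = Mul(Rational(22, 3), -7615) = Rational(-167530, 3)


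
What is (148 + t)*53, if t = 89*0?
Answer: 7844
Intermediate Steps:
t = 0
(148 + t)*53 = (148 + 0)*53 = 148*53 = 7844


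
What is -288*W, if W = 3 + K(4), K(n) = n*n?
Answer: -5472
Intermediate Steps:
K(n) = n²
W = 19 (W = 3 + 4² = 3 + 16 = 19)
-288*W = -288*19 = -5472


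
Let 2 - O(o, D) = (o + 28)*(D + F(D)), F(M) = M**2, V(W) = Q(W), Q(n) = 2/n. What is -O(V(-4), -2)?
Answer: 53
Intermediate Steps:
V(W) = 2/W
O(o, D) = 2 - (28 + o)*(D + D**2) (O(o, D) = 2 - (o + 28)*(D + D**2) = 2 - (28 + o)*(D + D**2))
-O(V(-4), -2) = -(2 - 28*(-2) - 28*(-2)**2 - 1*(-2)*2/(-4) - 1*2/(-4)*(-2)**2) = -(2 + 56 - 28*4 - 1*(-2)*2*(-1/4) - 1*2*(-1/4)*4) = -(2 + 56 - 112 - 1*(-2)*(-1/2) - 1*(-1/2)*4) = -(2 + 56 - 112 - 1 + 2) = -1*(-53) = 53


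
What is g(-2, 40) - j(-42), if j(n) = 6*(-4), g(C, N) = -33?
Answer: -9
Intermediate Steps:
j(n) = -24
g(-2, 40) - j(-42) = -33 - 1*(-24) = -33 + 24 = -9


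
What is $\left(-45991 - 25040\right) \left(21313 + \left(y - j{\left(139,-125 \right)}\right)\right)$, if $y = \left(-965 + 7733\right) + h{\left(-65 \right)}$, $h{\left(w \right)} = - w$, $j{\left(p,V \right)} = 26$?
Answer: $-1997391720$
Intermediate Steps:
$y = 6833$ ($y = \left(-965 + 7733\right) - -65 = 6768 + 65 = 6833$)
$\left(-45991 - 25040\right) \left(21313 + \left(y - j{\left(139,-125 \right)}\right)\right) = \left(-45991 - 25040\right) \left(21313 + \left(6833 - 26\right)\right) = - 71031 \left(21313 + \left(6833 - 26\right)\right) = - 71031 \left(21313 + 6807\right) = \left(-71031\right) 28120 = -1997391720$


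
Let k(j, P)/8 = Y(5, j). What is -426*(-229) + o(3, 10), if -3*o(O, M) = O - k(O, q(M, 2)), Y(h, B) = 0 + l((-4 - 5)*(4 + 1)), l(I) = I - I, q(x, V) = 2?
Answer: 97553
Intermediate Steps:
l(I) = 0
Y(h, B) = 0 (Y(h, B) = 0 + 0 = 0)
k(j, P) = 0 (k(j, P) = 8*0 = 0)
o(O, M) = -O/3 (o(O, M) = -(O - 1*0)/3 = -(O + 0)/3 = -O/3)
-426*(-229) + o(3, 10) = -426*(-229) - 1/3*3 = 97554 - 1 = 97553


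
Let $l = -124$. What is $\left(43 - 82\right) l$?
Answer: $4836$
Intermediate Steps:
$\left(43 - 82\right) l = \left(43 - 82\right) \left(-124\right) = \left(-39\right) \left(-124\right) = 4836$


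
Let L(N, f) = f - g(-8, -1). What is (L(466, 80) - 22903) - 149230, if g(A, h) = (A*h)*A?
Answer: -171989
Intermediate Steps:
g(A, h) = h*A**2
L(N, f) = 64 + f (L(N, f) = f - (-1)*(-8)**2 = f - (-1)*64 = f - 1*(-64) = f + 64 = 64 + f)
(L(466, 80) - 22903) - 149230 = ((64 + 80) - 22903) - 149230 = (144 - 22903) - 149230 = -22759 - 149230 = -171989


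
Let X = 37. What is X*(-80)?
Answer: -2960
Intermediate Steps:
X*(-80) = 37*(-80) = -2960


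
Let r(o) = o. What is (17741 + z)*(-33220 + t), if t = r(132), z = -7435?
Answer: -341004928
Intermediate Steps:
t = 132
(17741 + z)*(-33220 + t) = (17741 - 7435)*(-33220 + 132) = 10306*(-33088) = -341004928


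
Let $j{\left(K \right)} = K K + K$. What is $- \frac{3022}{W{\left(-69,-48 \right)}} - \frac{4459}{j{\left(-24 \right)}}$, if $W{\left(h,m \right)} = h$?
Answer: $\frac{19717}{552} \approx 35.719$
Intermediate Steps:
$j{\left(K \right)} = K + K^{2}$ ($j{\left(K \right)} = K^{2} + K = K + K^{2}$)
$- \frac{3022}{W{\left(-69,-48 \right)}} - \frac{4459}{j{\left(-24 \right)}} = - \frac{3022}{-69} - \frac{4459}{\left(-24\right) \left(1 - 24\right)} = \left(-3022\right) \left(- \frac{1}{69}\right) - \frac{4459}{\left(-24\right) \left(-23\right)} = \frac{3022}{69} - \frac{4459}{552} = \frac{19717}{552}$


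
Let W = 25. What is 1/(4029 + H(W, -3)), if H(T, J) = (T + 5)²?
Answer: 1/4929 ≈ 0.00020288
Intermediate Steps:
H(T, J) = (5 + T)²
1/(4029 + H(W, -3)) = 1/(4029 + (5 + 25)²) = 1/(4029 + 30²) = 1/(4029 + 900) = 1/4929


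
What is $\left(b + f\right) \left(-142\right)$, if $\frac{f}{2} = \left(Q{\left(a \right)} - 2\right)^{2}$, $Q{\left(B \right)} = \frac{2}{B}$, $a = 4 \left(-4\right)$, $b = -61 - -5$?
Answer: $\frac{106713}{16} \approx 6669.6$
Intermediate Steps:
$b = -56$ ($b = -61 + 5 = -56$)
$a = -16$
$f = \frac{289}{32}$ ($f = 2 \left(\frac{2}{-16} - 2\right)^{2} = 2 \left(2 \left(- \frac{1}{16}\right) - 2\right)^{2} = 2 \left(- \frac{1}{8} - 2\right)^{2} = 2 \left(- \frac{17}{8}\right)^{2} = 2 \cdot \frac{289}{64} = \frac{289}{32} \approx 9.0313$)
$\left(b + f\right) \left(-142\right) = \left(-56 + \frac{289}{32}\right) \left(-142\right) = \left(- \frac{1503}{32}\right) \left(-142\right) = \frac{106713}{16}$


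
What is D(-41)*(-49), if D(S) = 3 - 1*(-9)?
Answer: -588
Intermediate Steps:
D(S) = 12 (D(S) = 3 + 9 = 12)
D(-41)*(-49) = 12*(-49) = -588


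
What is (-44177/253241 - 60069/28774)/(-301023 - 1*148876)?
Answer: 16483082627/3278304477890066 ≈ 5.0279e-6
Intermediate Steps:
(-44177/253241 - 60069/28774)/(-301023 - 1*148876) = (-44177*1/253241 - 60069*1/28774)/(-301023 - 148876) = (-44177/253241 - 60069/28774)/(-449899) = -16483082627/7286756534*(-1/449899) = 16483082627/3278304477890066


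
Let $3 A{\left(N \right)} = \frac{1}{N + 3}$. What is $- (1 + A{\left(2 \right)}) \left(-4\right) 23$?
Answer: $\frac{1472}{15} \approx 98.133$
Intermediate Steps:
$A{\left(N \right)} = \frac{1}{3 \left(3 + N\right)}$ ($A{\left(N \right)} = \frac{1}{3 \left(N + 3\right)} = \frac{1}{3 \left(3 + N\right)}$)
$- (1 + A{\left(2 \right)}) \left(-4\right) 23 = - (1 + \frac{1}{3 \left(3 + 2\right)}) \left(-4\right) 23 = - (1 + \frac{1}{3 \cdot 5}) \left(-4\right) 23 = - (1 + \frac{1}{3} \cdot \frac{1}{5}) \left(-4\right) 23 = - (1 + \frac{1}{15}) \left(-4\right) 23 = \left(-1\right) \frac{16}{15} \left(-4\right) 23 = \left(- \frac{16}{15}\right) \left(-4\right) 23 = \frac{64}{15} \cdot 23 = \frac{1472}{15}$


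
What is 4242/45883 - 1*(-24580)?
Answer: 1127808382/45883 ≈ 24580.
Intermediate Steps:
4242/45883 - 1*(-24580) = 4242*(1/45883) + 24580 = 4242/45883 + 24580 = 1127808382/45883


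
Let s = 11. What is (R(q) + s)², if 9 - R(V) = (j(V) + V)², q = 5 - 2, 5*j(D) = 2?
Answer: 44521/625 ≈ 71.234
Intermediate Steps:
j(D) = ⅖ (j(D) = (⅕)*2 = ⅖)
q = 3
R(V) = 9 - (⅖ + V)²
(R(q) + s)² = ((9 - (2 + 5*3)²/25) + 11)² = ((9 - (2 + 15)²/25) + 11)² = ((9 - 1/25*17²) + 11)² = ((9 - 1/25*289) + 11)² = ((9 - 289/25) + 11)² = (-64/25 + 11)² = (211/25)² = 44521/625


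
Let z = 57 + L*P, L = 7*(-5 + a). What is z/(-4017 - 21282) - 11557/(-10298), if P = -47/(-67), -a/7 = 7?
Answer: 6577707529/5818483278 ≈ 1.1305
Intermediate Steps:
a = -49 (a = -7*7 = -49)
P = 47/67 (P = -47*(-1/67) = 47/67 ≈ 0.70149)
L = -378 (L = 7*(-5 - 49) = 7*(-54) = -378)
z = -13947/67 (z = 57 - 378*47/67 = 57 - 17766/67 = -13947/67 ≈ -208.16)
z/(-4017 - 21282) - 11557/(-10298) = -13947/(67*(-4017 - 21282)) - 11557/(-10298) = -13947/67/(-25299) - 11557*(-1/10298) = -13947/67*(-1/25299) + 11557/10298 = 4649/565011 + 11557/10298 = 6577707529/5818483278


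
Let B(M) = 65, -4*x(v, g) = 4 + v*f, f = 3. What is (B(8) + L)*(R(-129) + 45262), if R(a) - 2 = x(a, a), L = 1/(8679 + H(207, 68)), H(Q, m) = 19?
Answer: 102580348869/34792 ≈ 2.9484e+6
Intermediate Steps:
L = 1/8698 (L = 1/(8679 + 19) = 1/8698 ≈ 0.00011497)
x(v, g) = -1 - 3*v/4 (x(v, g) = -(4 + v*3)/4 = -(4 + 3*v)/4 = -1 - 3*v/4)
R(a) = 1 - 3*a/4 (R(a) = 2 + (-1 - 3*a/4) = 1 - 3*a/4)
(B(8) + L)*(R(-129) + 45262) = (65 + 1/8698)*((1 - 3/4*(-129)) + 45262) = 565371*((1 + 387/4) + 45262)/8698 = 565371*(391/4 + 45262)/8698 = (565371/8698)*(181439/4) = 102580348869/34792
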